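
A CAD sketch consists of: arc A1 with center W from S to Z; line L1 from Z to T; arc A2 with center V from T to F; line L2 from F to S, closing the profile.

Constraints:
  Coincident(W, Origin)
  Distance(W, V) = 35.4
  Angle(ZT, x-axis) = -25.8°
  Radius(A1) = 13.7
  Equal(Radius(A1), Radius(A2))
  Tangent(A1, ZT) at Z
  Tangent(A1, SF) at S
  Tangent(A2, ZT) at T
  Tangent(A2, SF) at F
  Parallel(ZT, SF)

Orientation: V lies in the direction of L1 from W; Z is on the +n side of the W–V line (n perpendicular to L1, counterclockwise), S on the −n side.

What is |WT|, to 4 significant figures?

37.96

The slot axis is L1's direction at -25.8°, so u = (cos -25.8°, sin -25.8°) = (0.9003, -0.4352) and n = (−sin -25.8°, cos -25.8°) = (0.4352, 0.9003). W is at the origin and V lies 35.4 along u from W, so V = 35.4·u = (31.87, -15.41). Tangency of A1 to both parallel lines with radius 13.7 puts Z and S at W ± 13.7·n: Z = (5.963, 12.33), S = (-5.963, -12.33). Equal radii place T and F the same way about V: T = V + 13.7·n = (37.83, -3.073), F = V − 13.7·n = (25.91, -27.74). Then |WT| = |T − W| = 37.96.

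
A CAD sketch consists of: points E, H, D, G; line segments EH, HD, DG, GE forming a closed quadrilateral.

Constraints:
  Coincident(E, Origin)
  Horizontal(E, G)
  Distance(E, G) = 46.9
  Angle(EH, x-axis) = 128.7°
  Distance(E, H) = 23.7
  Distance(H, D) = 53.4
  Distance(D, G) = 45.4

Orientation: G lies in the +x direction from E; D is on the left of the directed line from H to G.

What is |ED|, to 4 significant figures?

54.02

Checks: |EG| = 46.90 ✓; |EH| = 23.70 ✓; |HD| = 53.40 ✓; |DG| = 45.40 ✓.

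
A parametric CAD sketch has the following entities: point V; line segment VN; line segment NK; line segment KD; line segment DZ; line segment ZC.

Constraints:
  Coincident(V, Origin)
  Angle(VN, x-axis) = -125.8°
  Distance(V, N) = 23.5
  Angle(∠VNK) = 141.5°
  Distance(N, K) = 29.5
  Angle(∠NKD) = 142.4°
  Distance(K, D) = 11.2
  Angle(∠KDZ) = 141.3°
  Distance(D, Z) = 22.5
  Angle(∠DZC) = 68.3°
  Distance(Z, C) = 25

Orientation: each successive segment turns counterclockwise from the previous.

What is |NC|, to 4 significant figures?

31.54

∠KDZ = 141.3° gives DZ at -11.00° from the x-axis; with |DZ| = 22.5, Z = (16.97, -61.36). ∠DZC = 68.3° gives ZC at 100.7° from the x-axis; with |ZC| = 25.0, C = (12.33, -36.80). Then |NC| = |C − N| = 31.54.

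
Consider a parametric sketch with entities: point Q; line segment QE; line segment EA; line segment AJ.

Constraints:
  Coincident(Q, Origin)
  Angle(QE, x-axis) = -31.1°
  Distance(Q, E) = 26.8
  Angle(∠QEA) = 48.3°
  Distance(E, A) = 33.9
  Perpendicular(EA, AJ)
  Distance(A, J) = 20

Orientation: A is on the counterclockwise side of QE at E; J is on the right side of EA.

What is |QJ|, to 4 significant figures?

43.12

Q is at the origin; QE runs at -31.1° with length 26.8, so E = 26.8·(cos -31.1°, sin -31.1°) = (22.95, -13.84). ∠QEA = 48.3°, so EA runs at -31.1° + (180° − 48.3°) = 100.6° from the x-axis; with |EA| = 33.9, A = E + 33.9·(cos 100.6°, sin 100.6°) = (16.71, 19.48). EA is perpendicular to AJ; with |AJ| = 20.0 on the right of EA, J = A + 20.0·(0.9829, 0.1840) = (36.37, 23.16). Then |QJ| = |J − Q| = 43.12.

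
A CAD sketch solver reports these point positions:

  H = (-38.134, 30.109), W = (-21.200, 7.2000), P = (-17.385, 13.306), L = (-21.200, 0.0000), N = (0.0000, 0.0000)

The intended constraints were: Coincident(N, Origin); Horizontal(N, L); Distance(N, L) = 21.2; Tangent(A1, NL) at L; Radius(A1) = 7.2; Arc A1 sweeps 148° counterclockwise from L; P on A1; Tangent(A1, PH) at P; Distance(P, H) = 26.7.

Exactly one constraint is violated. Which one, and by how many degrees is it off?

Tangent(A1, PH) at P — off by 7.00°.

N = (0.00, 0.00) ✓; N.y = 0.00, L.y = 0.00 ✓; |NL| = 21.20 ✓; ∠(WL, LN) = 90.00° ✓; |WL| = 7.200 ✓; bearing(W→P) − bearing(W→L) = 148.0° ✓; |WP| = 7.200 ✓; ∠(WP, PH) = 97.00° ✗; |PH| = 26.70 ✓.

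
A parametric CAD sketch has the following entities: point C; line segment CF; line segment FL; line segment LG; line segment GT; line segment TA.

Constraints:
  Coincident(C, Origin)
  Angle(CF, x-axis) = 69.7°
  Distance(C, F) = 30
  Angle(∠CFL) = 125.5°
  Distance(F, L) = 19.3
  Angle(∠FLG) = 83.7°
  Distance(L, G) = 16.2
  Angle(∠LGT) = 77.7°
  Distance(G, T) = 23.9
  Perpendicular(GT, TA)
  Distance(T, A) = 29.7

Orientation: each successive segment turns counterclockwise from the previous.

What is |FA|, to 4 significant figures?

20.14

C is at the origin; CF runs at 69.7° with length 30.0, so F = (10.41, 28.14). ∠CFL = 125.5° gives FL at 124.2° from the x-axis; with |FL| = 19.3, L = (-0.4401, 44.10). ∠FLG = 83.7° gives LG at -139.5° from the x-axis; with |LG| = 16.2, G = (-12.76, 33.58). ∠LGT = 77.7° gives GT at -37.20° from the x-axis; with |GT| = 23.9, T = (6.278, 19.13). The perpendicularity gives TA at right angles to GT, so TA runs at 52.80°; with |TA| = 29.7, A = (24.23, 42.79). Then |FA| = |A − F| = 20.14.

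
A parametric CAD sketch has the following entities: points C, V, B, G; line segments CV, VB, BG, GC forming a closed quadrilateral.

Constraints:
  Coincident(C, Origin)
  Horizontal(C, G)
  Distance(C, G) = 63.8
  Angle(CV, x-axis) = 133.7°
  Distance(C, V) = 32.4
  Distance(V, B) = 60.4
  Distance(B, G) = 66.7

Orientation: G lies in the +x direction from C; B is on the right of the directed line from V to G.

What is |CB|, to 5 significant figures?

30.973

C is at the origin; CG is horizontal with |CG| = 63.8 and G in +x, so G = (63.8, 0). CV runs at 133.7° with |CV| = 32.4, so V = (-22.385, 23.424). B is determined by |VB| = 60.4 and |BG| = 66.7 together: it lies at the intersection of circle(V, 60.4) and circle(G, 66.7). With |VG| = 89.311, the foot of the radical line on VG is 40.173 from V and the perpendicular offset is √(60.4² − 40.173²) = 45.103. Taking the right-of-VG solution: B = (4.5523, -30.637).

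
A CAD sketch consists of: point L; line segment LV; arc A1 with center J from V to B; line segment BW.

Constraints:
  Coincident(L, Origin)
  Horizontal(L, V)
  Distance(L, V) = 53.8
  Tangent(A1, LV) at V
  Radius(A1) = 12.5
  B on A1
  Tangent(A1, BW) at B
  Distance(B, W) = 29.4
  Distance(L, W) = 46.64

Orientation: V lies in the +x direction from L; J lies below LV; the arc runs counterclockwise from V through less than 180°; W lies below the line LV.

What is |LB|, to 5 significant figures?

42.952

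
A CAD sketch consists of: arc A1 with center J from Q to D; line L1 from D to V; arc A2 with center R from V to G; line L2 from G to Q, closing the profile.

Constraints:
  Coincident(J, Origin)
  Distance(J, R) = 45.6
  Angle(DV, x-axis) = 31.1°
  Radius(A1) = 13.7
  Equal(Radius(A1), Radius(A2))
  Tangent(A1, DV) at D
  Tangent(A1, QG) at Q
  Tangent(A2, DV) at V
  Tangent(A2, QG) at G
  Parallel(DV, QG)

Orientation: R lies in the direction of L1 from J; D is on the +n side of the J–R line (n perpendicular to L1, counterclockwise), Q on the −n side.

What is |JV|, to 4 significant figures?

47.61

The slot axis is L1's direction at 31.1°, so u = (cos 31.1°, sin 31.1°) = (0.8563, 0.5165) and n = (−sin 31.1°, cos 31.1°) = (-0.5165, 0.8563). J is at the origin and R lies 45.6 along u from J, so R = 45.6·u = (39.05, 23.55). Tangency of A1 to both parallel lines with radius 13.7 puts D and Q at J ± 13.7·n: D = (-7.077, 11.73), Q = (7.077, -11.73). Equal radii place V and G the same way about R: V = R + 13.7·n = (31.97, 35.28), G = R − 13.7·n = (46.12, 11.82). Then |JV| = |V − J| = 47.61.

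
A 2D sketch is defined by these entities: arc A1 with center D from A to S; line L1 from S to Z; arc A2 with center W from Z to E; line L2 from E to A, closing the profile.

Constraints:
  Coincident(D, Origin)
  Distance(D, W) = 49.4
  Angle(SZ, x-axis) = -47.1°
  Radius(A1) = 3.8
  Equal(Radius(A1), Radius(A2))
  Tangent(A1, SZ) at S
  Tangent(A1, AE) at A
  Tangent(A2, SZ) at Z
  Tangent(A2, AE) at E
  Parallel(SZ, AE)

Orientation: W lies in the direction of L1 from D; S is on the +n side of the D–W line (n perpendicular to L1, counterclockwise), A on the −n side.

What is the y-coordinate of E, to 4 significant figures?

-38.77

Tangency of A1 to both parallel lines with radius 3.8 puts S and A at D ± 3.8·n: S = (2.784, 2.587), A = (-2.784, -2.587). Equal radii place Z and E the same way about W: Z = W + 3.8·n = (36.41, -33.60), E = W − 3.8·n = (30.84, -38.77). So E.y = -38.77.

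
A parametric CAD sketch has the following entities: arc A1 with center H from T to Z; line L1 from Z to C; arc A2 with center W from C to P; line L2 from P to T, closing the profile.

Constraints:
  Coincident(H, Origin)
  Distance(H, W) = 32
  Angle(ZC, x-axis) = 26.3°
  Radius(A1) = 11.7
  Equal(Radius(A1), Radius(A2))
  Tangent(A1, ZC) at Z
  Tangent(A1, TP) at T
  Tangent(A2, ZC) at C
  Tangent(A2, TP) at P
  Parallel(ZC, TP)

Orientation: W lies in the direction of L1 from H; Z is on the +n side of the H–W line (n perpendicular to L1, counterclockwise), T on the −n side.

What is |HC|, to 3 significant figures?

34.1

Tangency of A1 to both parallel lines with radius 11.7 puts Z and T at H ± 11.7·n: Z = (-5.18, 10.5), T = (5.18, -10.5). Equal radii place C and P the same way about W: C = W + 11.7·n = (23.5, 24.7), P = W − 11.7·n = (33.9, 3.69). Then |HC| = |C − H| = 34.1.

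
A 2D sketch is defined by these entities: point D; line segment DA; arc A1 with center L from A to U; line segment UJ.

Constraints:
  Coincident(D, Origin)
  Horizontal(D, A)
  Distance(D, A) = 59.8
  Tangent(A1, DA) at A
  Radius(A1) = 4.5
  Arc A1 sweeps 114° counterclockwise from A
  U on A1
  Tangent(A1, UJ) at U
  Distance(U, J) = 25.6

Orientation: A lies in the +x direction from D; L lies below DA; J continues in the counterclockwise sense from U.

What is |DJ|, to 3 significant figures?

72.5

D is at the origin; D and A share the same y with |DA| = 59.8 and A on the +x side, so A = (59.8, 0.00). A1 meets DA tangentially, so LA is at right angles to DA, so L = A + (0, -4.5) = (59.8, -4.50). On A1, A sits at bearing 90° from L; a 114° counterclockwise sweep puts U at bearing 204°, so U = L + 4.5·(cos 204°, sin 204°) = (55.7, -6.33). Tangency of A1 to UJ means the radius LU is perpendicular to UJ, so UJ runs along (−sin 204°, cos 204°); with |UJ| = 25.6, J = (66.1, -29.7). Then |DJ| = |J − D| = 72.5.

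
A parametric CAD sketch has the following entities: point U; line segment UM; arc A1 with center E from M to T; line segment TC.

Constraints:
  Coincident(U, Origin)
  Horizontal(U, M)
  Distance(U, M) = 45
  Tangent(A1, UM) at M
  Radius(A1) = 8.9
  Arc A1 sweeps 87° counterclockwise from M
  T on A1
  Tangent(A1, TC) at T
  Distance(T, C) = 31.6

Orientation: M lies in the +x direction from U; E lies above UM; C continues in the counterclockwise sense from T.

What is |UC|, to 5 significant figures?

68.441

U is at the origin; U and M share the same y with |UM| = 45.0 and M on the +x side, so M = (45.000, 0.0000). The tangent condition forces EM to be normal to UM, so E = M + (0, 8.9) = (45.000, 8.9000). On A1, M sits at bearing -90° from E; an 87° counterclockwise sweep puts T at bearing -3°, so T = E + 8.9·(cos -3°, sin -3°) = (53.888, 8.4342). Since A1 is tangent to TC there, ET ⟂ TC, so TC runs along (−sin -3°, cos -3°); with |TC| = 31.6, C = (55.542, 39.991). Then |UC| = |C − U| = 68.441.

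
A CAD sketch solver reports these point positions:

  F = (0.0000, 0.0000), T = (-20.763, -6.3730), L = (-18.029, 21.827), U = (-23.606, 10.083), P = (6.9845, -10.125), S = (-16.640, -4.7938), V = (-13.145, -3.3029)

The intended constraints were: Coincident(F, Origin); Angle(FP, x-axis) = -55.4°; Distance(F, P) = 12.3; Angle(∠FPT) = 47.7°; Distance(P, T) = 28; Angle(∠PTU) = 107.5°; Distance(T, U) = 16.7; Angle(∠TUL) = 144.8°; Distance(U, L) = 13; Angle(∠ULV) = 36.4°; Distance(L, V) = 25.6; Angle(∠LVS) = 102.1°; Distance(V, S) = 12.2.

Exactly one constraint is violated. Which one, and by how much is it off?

Distance(V, S) = 12.2 — off by 8.40.

F = (0.00, 0.00) ✓; FP at -55.40° ✓; |FP| = 12.30 ✓; ∠FPT = 47.70° ✓; |PT| = 28.00 ✓; ∠PTU = 107.5° ✓; |TU| = 16.70 ✓; ∠TUL = 144.8° ✓; |UL| = 13.00 ✓; ∠ULV = 36.40° ✓; |LV| = 25.60 ✓; ∠LVS = 102.1° ✓; |VS| = 3.800 ✗.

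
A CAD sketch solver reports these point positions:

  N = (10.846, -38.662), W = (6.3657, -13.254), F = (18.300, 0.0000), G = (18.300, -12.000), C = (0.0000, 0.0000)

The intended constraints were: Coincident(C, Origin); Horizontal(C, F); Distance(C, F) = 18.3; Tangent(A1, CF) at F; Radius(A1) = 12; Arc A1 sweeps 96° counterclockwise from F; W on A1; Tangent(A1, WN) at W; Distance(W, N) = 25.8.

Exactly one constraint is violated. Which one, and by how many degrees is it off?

Tangent(A1, WN) at W — off by 4.00°.

C = (0.00, 0.00) ✓; C.y = 0.00, F.y = 0.00 ✓; |CF| = 18.30 ✓; ∠(GF, FC) = 90.00° ✓; |GF| = 12.00 ✓; bearing(G→W) − bearing(G→F) = 96.00° ✓; |GW| = 12.00 ✓; ∠(GW, WN) = 86.00° ✗; |WN| = 25.80 ✓.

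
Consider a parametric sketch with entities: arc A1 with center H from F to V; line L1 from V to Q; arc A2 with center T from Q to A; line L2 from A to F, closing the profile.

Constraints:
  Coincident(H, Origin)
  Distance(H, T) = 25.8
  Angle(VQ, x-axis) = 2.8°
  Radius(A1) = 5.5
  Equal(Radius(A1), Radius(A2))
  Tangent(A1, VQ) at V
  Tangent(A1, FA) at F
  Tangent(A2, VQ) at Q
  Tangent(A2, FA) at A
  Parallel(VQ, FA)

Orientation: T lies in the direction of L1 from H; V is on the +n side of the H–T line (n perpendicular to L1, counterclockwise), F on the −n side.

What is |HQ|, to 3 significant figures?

26.4

Tangency of A1 to both parallel lines with radius 5.5 puts V and F at H ± 5.5·n: V = (-0.269, 5.49), F = (0.269, -5.49). Equal radii place Q and A the same way about T: Q = T + 5.5·n = (25.5, 6.75), A = T − 5.5·n = (26.0, -4.23). Then |HQ| = |Q − H| = 26.4.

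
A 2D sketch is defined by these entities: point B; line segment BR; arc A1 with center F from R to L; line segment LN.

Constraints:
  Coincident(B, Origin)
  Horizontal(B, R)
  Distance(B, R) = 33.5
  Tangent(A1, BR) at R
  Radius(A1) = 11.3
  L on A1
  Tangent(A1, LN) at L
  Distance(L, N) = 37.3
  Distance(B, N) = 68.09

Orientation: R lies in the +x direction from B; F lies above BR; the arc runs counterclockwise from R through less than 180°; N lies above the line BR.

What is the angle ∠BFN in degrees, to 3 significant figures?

133°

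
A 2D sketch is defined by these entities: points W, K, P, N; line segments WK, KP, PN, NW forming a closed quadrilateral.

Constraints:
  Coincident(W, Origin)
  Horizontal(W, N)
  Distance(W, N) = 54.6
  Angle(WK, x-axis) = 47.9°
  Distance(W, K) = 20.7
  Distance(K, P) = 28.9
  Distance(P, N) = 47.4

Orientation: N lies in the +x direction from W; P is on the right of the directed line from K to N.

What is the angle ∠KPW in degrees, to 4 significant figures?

44.19°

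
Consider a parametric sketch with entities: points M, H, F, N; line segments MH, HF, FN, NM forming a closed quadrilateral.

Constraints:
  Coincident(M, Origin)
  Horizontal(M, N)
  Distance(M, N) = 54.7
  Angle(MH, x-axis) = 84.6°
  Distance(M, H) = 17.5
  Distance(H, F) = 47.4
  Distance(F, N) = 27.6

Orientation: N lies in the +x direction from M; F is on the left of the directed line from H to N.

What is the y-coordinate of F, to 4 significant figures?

26.80

Checks: |HF| = 47.40 ✓; |FN| = 27.60 ✓.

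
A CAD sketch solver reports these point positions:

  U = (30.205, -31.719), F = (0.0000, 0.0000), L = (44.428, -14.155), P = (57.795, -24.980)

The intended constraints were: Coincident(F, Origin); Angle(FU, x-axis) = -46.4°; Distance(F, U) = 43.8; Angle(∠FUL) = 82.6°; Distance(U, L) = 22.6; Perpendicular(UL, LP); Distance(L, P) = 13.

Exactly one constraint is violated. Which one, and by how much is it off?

Distance(L, P) = 13 — off by 4.20.

F = (0.00, 0.00) ✓; FU at -46.40° ✓; |FU| = 43.80 ✓; ∠FUL = 82.60° ✓; |UL| = 22.60 ✓; ∠(UL, LP) = 90.00° ✓; |LP| = 17.20 ✗.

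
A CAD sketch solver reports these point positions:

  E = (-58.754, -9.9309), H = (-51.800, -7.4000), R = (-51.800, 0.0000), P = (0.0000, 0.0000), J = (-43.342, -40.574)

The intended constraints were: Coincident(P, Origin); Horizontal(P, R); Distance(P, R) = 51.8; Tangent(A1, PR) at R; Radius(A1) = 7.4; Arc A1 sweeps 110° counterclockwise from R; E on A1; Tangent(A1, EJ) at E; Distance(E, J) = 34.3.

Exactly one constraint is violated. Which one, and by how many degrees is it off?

Tangent(A1, EJ) at E — off by 6.70°.

P = (0.00, 0.00) ✓; P.y = 0.00, R.y = 0.00 ✓; |PR| = 51.80 ✓; ∠(HR, RP) = 90.00° ✓; |HR| = 7.400 ✓; bearing(H→E) − bearing(H→R) = 110.0° ✓; |HE| = 7.400 ✓; ∠(HE, EJ) = 83.30° ✗; |EJ| = 34.30 ✓.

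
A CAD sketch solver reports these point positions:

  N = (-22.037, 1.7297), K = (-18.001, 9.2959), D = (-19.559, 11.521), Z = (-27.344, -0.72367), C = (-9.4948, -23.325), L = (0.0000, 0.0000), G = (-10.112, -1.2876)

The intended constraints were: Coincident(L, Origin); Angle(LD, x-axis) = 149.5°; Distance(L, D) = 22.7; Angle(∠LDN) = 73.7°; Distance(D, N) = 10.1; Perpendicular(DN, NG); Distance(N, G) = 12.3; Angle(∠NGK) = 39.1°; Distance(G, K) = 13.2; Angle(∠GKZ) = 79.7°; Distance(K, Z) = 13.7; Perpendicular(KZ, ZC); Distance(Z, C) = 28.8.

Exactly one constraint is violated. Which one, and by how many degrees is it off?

Perpendicular(KZ, ZC) — off by 8.70°.

L = (0.00, 0.00) ✓; LD at 149.5° ✓; |LD| = 22.70 ✓; ∠LDN = 73.70° ✓; |DN| = 10.10 ✓; ∠(DN, NG) = 90.00° ✓; |NG| = 12.30 ✓; ∠NGK = 39.10° ✓; |GK| = 13.20 ✓; ∠GKZ = 79.70° ✓; |KZ| = 13.70 ✓; ∠(KZ, ZC) = 81.30° ✗; |ZC| = 28.80 ✓.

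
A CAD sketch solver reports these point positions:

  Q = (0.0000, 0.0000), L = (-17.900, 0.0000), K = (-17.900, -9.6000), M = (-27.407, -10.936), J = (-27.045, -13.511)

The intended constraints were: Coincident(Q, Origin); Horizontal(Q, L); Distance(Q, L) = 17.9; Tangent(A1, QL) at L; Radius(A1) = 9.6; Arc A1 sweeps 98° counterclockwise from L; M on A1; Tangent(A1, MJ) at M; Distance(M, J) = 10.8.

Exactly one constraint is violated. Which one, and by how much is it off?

Distance(M, J) = 10.8 — off by 8.20.

Q = (0.00, 0.00) ✓; Q.y = 0.00, L.y = 0.00 ✓; |QL| = 17.90 ✓; ∠(KL, LQ) = 90.00° ✓; |KL| = 9.600 ✓; bearing(K→M) − bearing(K→L) = 98.00° ✓; |KM| = 9.600 ✓; ∠(KM, MJ) = 90.00° ✓; |MJ| = 2.600 ✗.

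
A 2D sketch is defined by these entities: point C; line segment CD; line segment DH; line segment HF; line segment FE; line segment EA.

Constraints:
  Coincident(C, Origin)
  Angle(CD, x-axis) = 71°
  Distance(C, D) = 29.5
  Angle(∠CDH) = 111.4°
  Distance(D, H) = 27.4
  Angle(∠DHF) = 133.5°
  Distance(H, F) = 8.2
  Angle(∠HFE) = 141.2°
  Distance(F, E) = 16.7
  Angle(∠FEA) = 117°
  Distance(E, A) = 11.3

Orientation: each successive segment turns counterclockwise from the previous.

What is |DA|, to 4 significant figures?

37.80

C is at the origin; CD runs at 71.0° with length 29.5, so D = (9.604, 27.89). ∠CDH = 111.4° gives DH at 139.6° from the x-axis; with |DH| = 27.4, H = (-11.26, 45.65). ∠DHF = 133.5° gives HF at -173.9° from the x-axis; with |HF| = 8.2, F = (-19.42, 44.78). ∠HFE = 141.2° gives FE at -135.1° from the x-axis; with |FE| = 16.7, E = (-31.24, 32.99). ∠FEA = 117.0° gives EA at -72.10° from the x-axis; with |EA| = 11.3, A = (-27.77, 22.24). Then |DA| = |A − D| = 37.80.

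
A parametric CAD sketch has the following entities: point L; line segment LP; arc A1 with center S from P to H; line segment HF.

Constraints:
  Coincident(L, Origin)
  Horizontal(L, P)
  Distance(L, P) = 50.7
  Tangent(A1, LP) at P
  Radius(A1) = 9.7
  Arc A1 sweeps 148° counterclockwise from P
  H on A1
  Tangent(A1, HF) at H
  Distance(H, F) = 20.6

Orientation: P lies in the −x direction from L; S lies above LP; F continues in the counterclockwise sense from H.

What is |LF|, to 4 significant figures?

69.32

On A1, P sits at bearing -90° from S; a 148° counterclockwise sweep puts H at bearing 58°, so H = S + 9.7·(cos 58°, sin 58°) = (-45.56, 17.93). Since A1 is tangent to HF there, SH ⟂ HF, so HF runs along (−sin 58°, cos 58°); with |HF| = 20.6, F = (-63.03, 28.84). Then |LF| = |F − L| = 69.32.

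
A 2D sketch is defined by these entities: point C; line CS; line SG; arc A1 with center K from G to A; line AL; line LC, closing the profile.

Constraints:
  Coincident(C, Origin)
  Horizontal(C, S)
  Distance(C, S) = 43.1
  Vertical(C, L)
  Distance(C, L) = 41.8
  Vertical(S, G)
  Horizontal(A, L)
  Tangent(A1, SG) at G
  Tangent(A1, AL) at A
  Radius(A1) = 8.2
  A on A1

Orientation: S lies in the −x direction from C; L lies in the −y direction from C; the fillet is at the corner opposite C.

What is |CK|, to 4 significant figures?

48.45

CL is vertical with |CL| = 41.8 and L on the −y side, so L = (0.000, -41.80). The virtual corner opposite C is at (-43.10, -41.80). The tangent condition forces KG to be normal to SG and the tangent condition forces KA to be normal to AL, with radius 8.2, so the center K sits 8.2 in from both sides at K = (-34.90, -33.60). Then |CK| = |K − C| = 48.45.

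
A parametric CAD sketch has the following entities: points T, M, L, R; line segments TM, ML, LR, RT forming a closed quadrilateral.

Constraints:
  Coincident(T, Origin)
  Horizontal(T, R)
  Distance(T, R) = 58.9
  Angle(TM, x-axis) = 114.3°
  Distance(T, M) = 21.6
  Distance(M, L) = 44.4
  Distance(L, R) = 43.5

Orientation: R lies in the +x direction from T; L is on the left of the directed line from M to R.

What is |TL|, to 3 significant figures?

47.9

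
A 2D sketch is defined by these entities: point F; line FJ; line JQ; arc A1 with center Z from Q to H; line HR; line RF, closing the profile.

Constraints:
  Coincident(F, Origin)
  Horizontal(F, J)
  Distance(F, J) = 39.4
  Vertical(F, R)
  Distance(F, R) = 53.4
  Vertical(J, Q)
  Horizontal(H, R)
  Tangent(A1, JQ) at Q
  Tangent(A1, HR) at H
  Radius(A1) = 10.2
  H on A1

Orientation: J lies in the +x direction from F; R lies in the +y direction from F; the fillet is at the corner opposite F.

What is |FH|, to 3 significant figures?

60.9

F is at the origin; F and J share the same y with |FJ| = 39.4 and J on the +x side, so J = (39.4, 0.00). FR is vertical with |FR| = 53.4 and R on the +y side, so R = (0.00, 53.4). The virtual corner opposite F is at (39.4, 53.4). Tangency of A1 to JQ means the radius ZQ is perpendicular to JQ and tangency of A1 to HR means the radius ZH is perpendicular to HR, with radius 10.2, so the center Z sits 10.2 in from both sides at Z = (29.2, 43.2). That places the tangent points at Q = (39.4, 43.2) on JQ and H = (29.2, 53.4) on HR. Then |FH| = |H − F| = 60.9.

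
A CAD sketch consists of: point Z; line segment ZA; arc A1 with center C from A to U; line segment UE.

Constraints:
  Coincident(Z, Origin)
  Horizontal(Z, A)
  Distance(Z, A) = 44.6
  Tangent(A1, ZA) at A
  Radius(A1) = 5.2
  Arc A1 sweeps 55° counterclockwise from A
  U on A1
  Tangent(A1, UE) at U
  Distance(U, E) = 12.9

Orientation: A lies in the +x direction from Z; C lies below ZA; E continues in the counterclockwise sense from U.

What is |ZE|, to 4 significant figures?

35.34

Z is at the origin; ZA is horizontal with |ZA| = 44.6 and A on the +x side, so A = (44.60, 0.000). The tangent condition forces CA to be normal to ZA, so C = A + (0, -5.2) = (44.60, -5.200). On A1, A sits at bearing 90° from C; a 55° counterclockwise sweep puts U at bearing 145°, so U = C + 5.2·(cos 145°, sin 145°) = (40.34, -2.217). The tangent condition forces CU to be normal to UE, so UE runs along (−sin 145°, cos 145°); with |UE| = 12.9, E = (32.94, -12.78). Then |ZE| = |E − Z| = 35.34.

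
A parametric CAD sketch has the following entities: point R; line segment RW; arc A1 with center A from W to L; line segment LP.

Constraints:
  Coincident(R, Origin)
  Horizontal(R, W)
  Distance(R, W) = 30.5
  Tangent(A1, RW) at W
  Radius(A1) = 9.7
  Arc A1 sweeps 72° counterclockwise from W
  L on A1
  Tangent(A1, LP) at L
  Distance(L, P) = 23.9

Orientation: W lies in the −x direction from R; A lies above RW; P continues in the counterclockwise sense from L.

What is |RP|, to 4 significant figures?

32.55

On A1, W sits at bearing -90° from A; a 72° counterclockwise sweep puts L at bearing -18°, so L = A + 9.7·(cos -18°, sin -18°) = (-21.27, 6.703). The tangent condition forces AL to be normal to LP, so LP runs along (−sin -18°, cos -18°); with |LP| = 23.9, P = (-13.89, 29.43). Then |RP| = |P − R| = 32.55.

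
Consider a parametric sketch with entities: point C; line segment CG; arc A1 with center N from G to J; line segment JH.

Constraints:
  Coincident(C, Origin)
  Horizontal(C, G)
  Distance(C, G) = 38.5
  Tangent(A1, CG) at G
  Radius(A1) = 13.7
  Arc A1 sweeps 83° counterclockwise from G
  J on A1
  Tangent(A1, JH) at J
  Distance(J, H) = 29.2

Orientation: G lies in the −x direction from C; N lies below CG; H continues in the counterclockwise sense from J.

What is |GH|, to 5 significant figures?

44.457

On A1, G sits at bearing 90° from N; an 83° counterclockwise sweep puts J at bearing 173°, so J = N + 13.7·(cos 173°, sin 173°) = (-52.098, -12.030). The tangent condition forces NJ to be normal to JH, so JH runs along (−sin 173°, cos 173°); with |JH| = 29.2, H = (-55.656, -41.013). Then |GH| = |H − G| = 44.457.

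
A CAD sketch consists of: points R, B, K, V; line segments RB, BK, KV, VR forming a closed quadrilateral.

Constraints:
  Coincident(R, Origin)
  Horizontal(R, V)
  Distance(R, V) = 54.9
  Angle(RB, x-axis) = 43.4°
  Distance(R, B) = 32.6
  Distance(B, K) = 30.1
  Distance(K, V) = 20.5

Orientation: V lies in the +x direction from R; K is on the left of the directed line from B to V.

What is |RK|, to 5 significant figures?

57.491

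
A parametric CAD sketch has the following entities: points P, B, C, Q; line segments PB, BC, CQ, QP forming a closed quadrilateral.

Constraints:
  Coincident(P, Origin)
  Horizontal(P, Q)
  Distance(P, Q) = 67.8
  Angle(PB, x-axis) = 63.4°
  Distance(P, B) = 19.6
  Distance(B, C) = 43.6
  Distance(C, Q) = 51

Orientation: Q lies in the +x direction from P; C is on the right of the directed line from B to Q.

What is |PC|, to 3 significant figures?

32.9

Checks: P = (0.00, 0.00) ✓; |BC| = 43.60 ✓; |CQ| = 51.00 ✓.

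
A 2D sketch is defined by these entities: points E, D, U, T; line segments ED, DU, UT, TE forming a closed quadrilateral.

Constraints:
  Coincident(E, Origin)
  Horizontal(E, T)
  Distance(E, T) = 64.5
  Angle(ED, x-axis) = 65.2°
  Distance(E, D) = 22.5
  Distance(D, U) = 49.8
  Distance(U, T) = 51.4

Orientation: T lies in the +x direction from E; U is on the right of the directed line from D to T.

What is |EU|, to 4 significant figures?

35.15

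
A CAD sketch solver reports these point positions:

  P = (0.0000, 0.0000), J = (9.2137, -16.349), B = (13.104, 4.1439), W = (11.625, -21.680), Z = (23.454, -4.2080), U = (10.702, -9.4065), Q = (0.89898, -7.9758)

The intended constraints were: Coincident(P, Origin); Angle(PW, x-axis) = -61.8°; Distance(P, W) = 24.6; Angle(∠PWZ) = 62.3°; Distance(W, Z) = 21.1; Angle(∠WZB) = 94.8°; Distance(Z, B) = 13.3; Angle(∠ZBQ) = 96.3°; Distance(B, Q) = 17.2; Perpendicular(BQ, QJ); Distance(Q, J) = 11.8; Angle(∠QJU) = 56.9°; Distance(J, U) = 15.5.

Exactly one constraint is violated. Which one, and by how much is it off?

Distance(J, U) = 15.5 — off by 8.40.

P = (0.00, 0.00) ✓; PW at -61.80° ✓; |PW| = 24.60 ✓; ∠PWZ = 62.30° ✓; |WZ| = 21.10 ✓; ∠WZB = 94.80° ✓; |ZB| = 13.30 ✓; ∠ZBQ = 96.30° ✓; |BQ| = 17.20 ✓; ∠(BQ, QJ) = 90.00° ✓; |QJ| = 11.80 ✓; ∠QJU = 56.90° ✓; |JU| = 7.100 ✗.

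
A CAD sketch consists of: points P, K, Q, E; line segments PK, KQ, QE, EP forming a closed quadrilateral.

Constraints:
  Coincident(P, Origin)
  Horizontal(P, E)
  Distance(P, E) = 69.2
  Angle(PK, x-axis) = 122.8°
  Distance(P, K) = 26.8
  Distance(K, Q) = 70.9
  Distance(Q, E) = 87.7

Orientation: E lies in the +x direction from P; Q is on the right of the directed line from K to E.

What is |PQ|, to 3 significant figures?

47.9

P is at the origin; PE is horizontal with |PE| = 69.2 and E in +x, so E = (69.2, 0). PK runs at 122.8° with |PK| = 26.8, so K = (-14.5, 22.5). Q is determined by |KQ| = 70.9 and |QE| = 87.7 together: it lies at the intersection of circle(K, 70.9) and circle(E, 87.7). With |KE| = 86.7, the foot of the radical line on KE is 28.0 from K and the perpendicular offset is √(70.9² − 28.0²) = 65.1. Taking the right-of-KE solution: Q = (-4.43, -47.7).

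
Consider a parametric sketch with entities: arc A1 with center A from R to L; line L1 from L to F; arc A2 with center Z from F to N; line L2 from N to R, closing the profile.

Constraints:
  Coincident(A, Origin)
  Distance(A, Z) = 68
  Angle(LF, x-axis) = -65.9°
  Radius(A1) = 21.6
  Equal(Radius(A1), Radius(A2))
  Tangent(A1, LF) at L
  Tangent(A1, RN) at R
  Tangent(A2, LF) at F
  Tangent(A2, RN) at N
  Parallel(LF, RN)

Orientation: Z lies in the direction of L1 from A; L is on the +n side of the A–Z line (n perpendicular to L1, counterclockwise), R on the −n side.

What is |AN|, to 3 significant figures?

71.3

The slot axis is L1's direction at -65.9°, so u = (cos -65.9°, sin -65.9°) = (0.408, -0.913) and n = (−sin -65.9°, cos -65.9°) = (0.913, 0.408). A is at the origin and Z lies 68.0 along u from A, so Z = 68.0·u = (27.8, -62.1). Tangency of A1 to both parallel lines with radius 21.6 puts L and R at A ± 21.6·n: L = (19.7, 8.82), R = (-19.7, -8.82). Equal radii place F and N the same way about Z: F = Z + 21.6·n = (47.5, -53.3), N = Z − 21.6·n = (8.05, -70.9). Then |AN| = |N − A| = 71.3.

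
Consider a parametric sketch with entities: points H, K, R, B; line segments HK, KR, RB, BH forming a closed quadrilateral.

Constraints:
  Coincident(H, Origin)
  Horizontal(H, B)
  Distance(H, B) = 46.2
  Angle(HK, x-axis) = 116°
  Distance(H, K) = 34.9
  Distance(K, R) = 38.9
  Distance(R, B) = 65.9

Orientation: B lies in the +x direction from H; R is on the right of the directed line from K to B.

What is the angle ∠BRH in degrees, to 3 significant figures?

14.4°

Checks: |KR| = 38.90 ✓; |RB| = 65.90 ✓.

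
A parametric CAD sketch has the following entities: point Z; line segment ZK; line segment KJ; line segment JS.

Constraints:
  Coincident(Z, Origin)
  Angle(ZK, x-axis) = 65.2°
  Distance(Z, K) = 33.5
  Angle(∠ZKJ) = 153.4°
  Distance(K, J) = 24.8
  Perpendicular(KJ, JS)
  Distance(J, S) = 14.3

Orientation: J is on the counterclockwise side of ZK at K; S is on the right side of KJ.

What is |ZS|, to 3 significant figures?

62.1

Z is at the origin; ZK runs at 65.2° with length 33.5, so K = 33.5·(cos 65.2°, sin 65.2°) = (14.1, 30.4). ∠ZKJ = 153.4°, so KJ runs at 65.2° + (180° − 153.4°) = 91.8° from the x-axis; with |KJ| = 24.8, J = K + 24.8·(cos 91.8°, sin 91.8°) = (13.3, 55.2). The perpendicularity gives JS at right angles to KJ; with |JS| = 14.3 on the right of KJ, S = J + 14.3·(1.00, 0.0314) = (27.6, 55.6). Then |ZS| = |S − Z| = 62.1.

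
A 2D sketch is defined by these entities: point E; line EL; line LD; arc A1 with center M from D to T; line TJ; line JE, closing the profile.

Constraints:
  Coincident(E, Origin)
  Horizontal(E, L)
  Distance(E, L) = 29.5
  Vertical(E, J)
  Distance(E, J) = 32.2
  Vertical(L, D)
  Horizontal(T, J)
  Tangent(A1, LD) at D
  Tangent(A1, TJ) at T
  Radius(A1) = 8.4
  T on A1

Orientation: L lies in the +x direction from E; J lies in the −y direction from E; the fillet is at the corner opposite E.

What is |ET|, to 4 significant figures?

38.50

E is at the origin; E and L share the same y with |EL| = 29.5 and L on the +x side, so L = (29.50, 0.000). E and J share the same x with |EJ| = 32.2 and J on the −y side, so J = (0.000, -32.20). The virtual corner opposite E is at (29.50, -32.20). The tangent condition forces MD to be normal to LD and tangency of A1 to TJ means the radius MT is perpendicular to TJ, with radius 8.4, so the center M sits 8.4 in from both sides at M = (21.10, -23.80). That places the tangent points at D = (29.50, -23.80) on LD and T = (21.10, -32.20) on TJ. Then |ET| = |T − E| = 38.50.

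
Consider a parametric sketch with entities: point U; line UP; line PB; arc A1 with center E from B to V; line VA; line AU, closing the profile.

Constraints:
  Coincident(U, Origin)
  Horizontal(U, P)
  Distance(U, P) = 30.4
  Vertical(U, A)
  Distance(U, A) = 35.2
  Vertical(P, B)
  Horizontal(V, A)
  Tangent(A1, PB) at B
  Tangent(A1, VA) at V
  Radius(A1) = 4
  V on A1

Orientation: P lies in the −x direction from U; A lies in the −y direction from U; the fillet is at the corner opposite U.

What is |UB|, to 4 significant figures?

43.56

The virtual corner opposite U is at (-30.40, -35.20). Tangency of A1 to PB means the radius EB is perpendicular to PB and the tangent condition forces EV to be normal to VA, with radius 4.0, so the center E sits 4.0 in from both sides at E = (-26.40, -31.20). That places the tangent points at B = (-30.40, -31.20) on PB and V = (-26.40, -35.20) on VA. Then |UB| = |B − U| = 43.56.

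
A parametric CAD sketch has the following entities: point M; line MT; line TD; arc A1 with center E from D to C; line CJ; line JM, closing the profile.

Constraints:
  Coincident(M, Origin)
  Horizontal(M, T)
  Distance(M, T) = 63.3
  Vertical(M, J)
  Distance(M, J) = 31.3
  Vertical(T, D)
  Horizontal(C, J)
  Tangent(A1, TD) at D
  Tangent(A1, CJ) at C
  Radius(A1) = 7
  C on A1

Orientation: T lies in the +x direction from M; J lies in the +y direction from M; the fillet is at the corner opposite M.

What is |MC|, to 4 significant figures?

64.42

M is at the origin; M and T share the same y with |MT| = 63.3 and T on the +x side, so T = (63.30, 0.000). M and J share the same x with |MJ| = 31.3 and J on the +y side, so J = (0.000, 31.30). The virtual corner opposite M is at (63.30, 31.30). Since A1 is tangent to TD there, ED ⟂ TD and since A1 is tangent to CJ there, EC ⟂ CJ, with radius 7.0, so the center E sits 7.0 in from both sides at E = (56.30, 24.30). That places the tangent points at D = (63.30, 24.30) on TD and C = (56.30, 31.30) on CJ. Then |MC| = |C − M| = 64.42.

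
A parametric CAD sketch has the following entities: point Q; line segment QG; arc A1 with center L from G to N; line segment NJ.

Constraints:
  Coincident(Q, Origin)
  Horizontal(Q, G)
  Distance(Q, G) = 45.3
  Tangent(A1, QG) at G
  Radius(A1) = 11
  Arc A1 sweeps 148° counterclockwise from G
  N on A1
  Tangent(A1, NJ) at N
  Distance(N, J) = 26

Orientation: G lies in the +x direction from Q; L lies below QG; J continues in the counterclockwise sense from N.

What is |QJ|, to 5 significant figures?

70.342

Q is at the origin; Q and G share the same y with |QG| = 45.3 and G on the +x side, so G = (45.300, 0.0000). A1 meets QG tangentially, so LG is at right angles to QG, so L = G + (0, -11) = (45.300, -11.000). On A1, G sits at bearing 90° from L; a 148° counterclockwise sweep puts N at bearing 238°, so N = L + 11.0·(cos 238°, sin 238°) = (39.471, -20.329). The tangent condition forces LN to be normal to NJ, so NJ runs along (−sin 238°, cos 238°); with |NJ| = 26.0, J = (61.520, -34.106). Then |QJ| = |J − Q| = 70.342.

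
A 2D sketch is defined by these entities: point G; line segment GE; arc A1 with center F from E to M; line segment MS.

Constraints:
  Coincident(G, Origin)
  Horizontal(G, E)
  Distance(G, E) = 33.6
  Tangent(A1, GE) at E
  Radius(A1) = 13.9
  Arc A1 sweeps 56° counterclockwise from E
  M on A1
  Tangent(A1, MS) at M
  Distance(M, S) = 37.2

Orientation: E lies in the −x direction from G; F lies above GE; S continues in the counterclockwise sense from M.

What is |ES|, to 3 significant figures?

49.1

On A1, E sits at bearing -90° from F; a 56° counterclockwise sweep puts M at bearing -34°, so M = F + 13.9·(cos -34°, sin -34°) = (-22.1, 6.13). A1 meets MS tangentially, so FM is at right angles to MS, so MS runs along (−sin -34°, cos -34°); with |MS| = 37.2, S = (-1.27, 37.0). Then |ES| = |S − E| = 49.1.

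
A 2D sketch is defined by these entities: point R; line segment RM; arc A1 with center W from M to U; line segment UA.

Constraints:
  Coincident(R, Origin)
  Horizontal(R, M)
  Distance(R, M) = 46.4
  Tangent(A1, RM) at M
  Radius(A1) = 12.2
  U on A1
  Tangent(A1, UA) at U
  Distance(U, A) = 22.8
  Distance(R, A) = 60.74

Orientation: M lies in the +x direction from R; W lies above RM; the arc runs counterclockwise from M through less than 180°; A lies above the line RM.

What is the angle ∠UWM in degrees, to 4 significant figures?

116.0°

Checks: ∠(WM, MR) = 90.00° ✓; |WM| = 12.20 ✓; |WU| = 12.20 ✓; ∠(WU, UA) = 90.00° ✓; |UA| = 22.80 ✓; |RA| = 60.74 ✓.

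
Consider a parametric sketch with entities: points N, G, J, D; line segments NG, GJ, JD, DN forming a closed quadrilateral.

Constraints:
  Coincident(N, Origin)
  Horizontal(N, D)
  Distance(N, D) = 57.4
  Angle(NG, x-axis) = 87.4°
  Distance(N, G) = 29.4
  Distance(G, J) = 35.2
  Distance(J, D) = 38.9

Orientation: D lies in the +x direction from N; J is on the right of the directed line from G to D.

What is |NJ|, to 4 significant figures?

18.57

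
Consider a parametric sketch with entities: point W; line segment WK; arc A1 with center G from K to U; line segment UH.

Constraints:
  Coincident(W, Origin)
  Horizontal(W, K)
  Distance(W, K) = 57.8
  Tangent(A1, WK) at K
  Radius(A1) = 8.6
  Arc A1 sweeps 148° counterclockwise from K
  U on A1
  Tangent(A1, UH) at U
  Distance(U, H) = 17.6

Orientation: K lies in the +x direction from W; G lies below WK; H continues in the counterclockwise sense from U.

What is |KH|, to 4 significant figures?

27.27

W is at the origin; WK is horizontal with |WK| = 57.8 and K on the +x side, so K = (57.80, 0.000). Since A1 is tangent to WK there, GK ⟂ WK, so G = K + (0, -8.6) = (57.80, -8.600). On A1, K sits at bearing 90° from G; a 148° counterclockwise sweep puts U at bearing 238°, so U = G + 8.6·(cos 238°, sin 238°) = (53.24, -15.89). Since A1 is tangent to UH there, GU ⟂ UH, so UH runs along (−sin 238°, cos 238°); with |UH| = 17.6, H = (68.17, -25.22). Then |KH| = |H − K| = 27.27.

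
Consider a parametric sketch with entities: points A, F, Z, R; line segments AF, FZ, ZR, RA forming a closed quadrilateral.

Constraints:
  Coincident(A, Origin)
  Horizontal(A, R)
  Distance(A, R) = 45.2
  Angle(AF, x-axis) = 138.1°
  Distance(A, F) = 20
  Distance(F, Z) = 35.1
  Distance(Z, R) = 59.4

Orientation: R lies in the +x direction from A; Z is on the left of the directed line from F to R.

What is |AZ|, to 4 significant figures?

43.08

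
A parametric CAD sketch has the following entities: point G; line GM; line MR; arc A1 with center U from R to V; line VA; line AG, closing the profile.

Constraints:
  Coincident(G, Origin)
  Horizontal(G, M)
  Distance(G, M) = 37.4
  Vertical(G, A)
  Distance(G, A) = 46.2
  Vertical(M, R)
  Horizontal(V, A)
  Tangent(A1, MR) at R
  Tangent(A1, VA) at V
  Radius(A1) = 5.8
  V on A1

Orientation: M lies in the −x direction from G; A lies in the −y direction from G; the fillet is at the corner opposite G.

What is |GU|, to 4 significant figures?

51.29

G is at the origin; G and M share the same y with |GM| = 37.4 and M on the −x side, so M = (-37.40, 0.000). G and A share the same x with |GA| = 46.2 and A on the −y side, so A = (0.000, -46.20). The virtual corner opposite G is at (-37.40, -46.20). The tangent condition forces UR to be normal to MR and since A1 is tangent to VA there, UV ⟂ VA, with radius 5.8, so the center U sits 5.8 in from both sides at U = (-31.60, -40.40). Then |GU| = |U − G| = 51.29.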